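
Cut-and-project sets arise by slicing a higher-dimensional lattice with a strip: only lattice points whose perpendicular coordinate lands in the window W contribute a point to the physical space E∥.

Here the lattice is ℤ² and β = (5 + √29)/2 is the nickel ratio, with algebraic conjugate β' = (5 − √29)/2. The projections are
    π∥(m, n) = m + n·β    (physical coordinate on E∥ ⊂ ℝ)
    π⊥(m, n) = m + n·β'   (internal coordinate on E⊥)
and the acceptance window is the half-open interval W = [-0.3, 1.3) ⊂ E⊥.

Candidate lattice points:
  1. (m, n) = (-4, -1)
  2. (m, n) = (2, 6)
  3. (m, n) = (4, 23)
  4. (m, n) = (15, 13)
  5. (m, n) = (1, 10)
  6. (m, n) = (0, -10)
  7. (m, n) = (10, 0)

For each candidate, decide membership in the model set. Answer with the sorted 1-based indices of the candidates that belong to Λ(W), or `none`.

Compute β' = (5−√29)/2 = -0.192582, so π⊥(m,n) = m -0.192582·n.
#1 (-4,-1): internal coord -4 + (-1)·β' = -3.807418; -3.807418 ∉ [-0.3, 1.3) → out
#2 (2,6): internal coord 2 + (6)·β' = +0.844506; +0.844506 ∈ [-0.3, 1.3) → IN Λ
#3 (4,23): internal coord 4 + (23)·β' = -0.429395; -0.429395 ∉ [-0.3, 1.3) → out
#4 (15,13): internal coord 15 + (13)·β' = +12.496429; +12.496429 ∉ [-0.3, 1.3) → out
#5 (1,10): internal coord 1 + (10)·β' = -0.925824; -0.925824 ∉ [-0.3, 1.3) → out
#6 (0,-10): internal coord 0 + (-10)·β' = +1.925824; +1.925824 ∉ [-0.3, 1.3) → out
#7 (10,0): internal coord 10 + (0)·β' = +10.000000; +10.000000 ∉ [-0.3, 1.3) → out

2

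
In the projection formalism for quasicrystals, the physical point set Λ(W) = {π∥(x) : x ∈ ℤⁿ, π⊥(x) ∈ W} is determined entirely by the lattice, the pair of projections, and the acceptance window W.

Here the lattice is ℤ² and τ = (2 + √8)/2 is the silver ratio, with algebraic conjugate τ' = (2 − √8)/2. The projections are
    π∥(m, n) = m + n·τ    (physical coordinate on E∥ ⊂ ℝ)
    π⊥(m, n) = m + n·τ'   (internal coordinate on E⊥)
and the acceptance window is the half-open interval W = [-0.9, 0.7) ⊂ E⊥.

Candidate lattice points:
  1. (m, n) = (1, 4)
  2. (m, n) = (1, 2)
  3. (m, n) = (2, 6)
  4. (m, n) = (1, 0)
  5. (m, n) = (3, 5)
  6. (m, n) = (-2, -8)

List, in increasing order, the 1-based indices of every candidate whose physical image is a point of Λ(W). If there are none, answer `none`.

Compute τ' = (2−√8)/2 = -0.4142, so π⊥(m,n) = m -0.4142·n.
[1] lift (1,4): star map gives -0.6569; window check -0.9 ≤ -0.6569 < 0.7 is true → IN Λ
[2] lift (1,2): star map gives 0.1716; window check -0.9 ≤ 0.1716 < 0.7 is true → IN Λ
[3] lift (2,6): star map gives -0.4853; window check -0.9 ≤ -0.4853 < 0.7 is true → IN Λ
[4] lift (1,0): star map gives 1.0000; window check -0.9 ≤ 1.0000 < 0.7 is false → out
[5] lift (3,5): star map gives 0.9289; window check -0.9 ≤ 0.9289 < 0.7 is false → out
[6] lift (-2,-8): star map gives 1.3137; window check -0.9 ≤ 1.3137 < 0.7 is false → out

1, 2, 3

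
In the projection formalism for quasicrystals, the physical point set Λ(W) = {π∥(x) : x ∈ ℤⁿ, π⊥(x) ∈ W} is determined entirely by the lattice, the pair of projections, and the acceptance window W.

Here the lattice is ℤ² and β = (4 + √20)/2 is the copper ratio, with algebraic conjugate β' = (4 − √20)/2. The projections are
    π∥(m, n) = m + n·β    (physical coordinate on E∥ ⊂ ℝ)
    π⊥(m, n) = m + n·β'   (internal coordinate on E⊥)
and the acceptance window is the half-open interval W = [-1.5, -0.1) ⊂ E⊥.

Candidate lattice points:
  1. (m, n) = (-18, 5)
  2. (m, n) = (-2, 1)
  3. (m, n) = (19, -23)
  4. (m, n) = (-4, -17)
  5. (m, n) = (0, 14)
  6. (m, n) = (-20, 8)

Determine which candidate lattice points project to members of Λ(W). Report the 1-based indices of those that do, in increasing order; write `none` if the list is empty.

none

Compute β' = (4−√20)/2 = -0.23607, so π⊥(m,n) = m -0.23607·n.
[1] lift (-18,5): star map gives -19.18034; window check -1.5 ≤ -19.18034 < -0.1 is false → out
[2] lift (-2,1): star map gives -2.23607; window check -1.5 ≤ -2.23607 < -0.1 is false → out
[3] lift (19,-23): star map gives 24.42956; window check -1.5 ≤ 24.42956 < -0.1 is false → out
[4] lift (-4,-17): star map gives 0.01316; window check -1.5 ≤ 0.01316 < -0.1 is false → out
[5] lift (0,14): star map gives -3.30495; window check -1.5 ≤ -3.30495 < -0.1 is false → out
[6] lift (-20,8): star map gives -21.88854; window check -1.5 ≤ -21.88854 < -0.1 is false → out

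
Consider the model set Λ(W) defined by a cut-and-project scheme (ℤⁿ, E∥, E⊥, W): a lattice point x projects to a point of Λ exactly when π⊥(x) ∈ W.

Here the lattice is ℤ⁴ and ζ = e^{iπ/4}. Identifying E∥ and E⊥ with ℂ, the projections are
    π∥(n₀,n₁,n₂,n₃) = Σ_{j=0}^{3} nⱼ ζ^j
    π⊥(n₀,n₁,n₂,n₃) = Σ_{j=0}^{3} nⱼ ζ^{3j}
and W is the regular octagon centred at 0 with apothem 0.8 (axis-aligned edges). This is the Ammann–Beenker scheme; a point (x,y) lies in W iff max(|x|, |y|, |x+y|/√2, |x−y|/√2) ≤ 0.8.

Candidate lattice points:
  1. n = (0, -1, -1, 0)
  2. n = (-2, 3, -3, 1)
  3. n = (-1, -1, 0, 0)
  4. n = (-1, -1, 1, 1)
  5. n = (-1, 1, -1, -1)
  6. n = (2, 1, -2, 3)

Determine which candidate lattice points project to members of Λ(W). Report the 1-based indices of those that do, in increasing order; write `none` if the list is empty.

1, 3

π⊥(n) = n₀ + n₁ζ³ + n₂ζ⁶ + n₃ζ⁹ where ζ = e^{iπ/4}.
#1 (0, -1, -1, 0): internal (0.70711, 0.29289); octagon support 0.70711 vs apothem 0.8 → ∈ W
#2 (-2, 3, -3, 1): internal (-3.41421, 5.82843); octagon support 6.53553 vs apothem 0.8 → ∉ W
#3 (-1, -1, 0, 0): internal (-0.29289, -0.70711); octagon support 0.70711 vs apothem 0.8 → ∈ W
#4 (-1, -1, 1, 1): internal (0.41421, -1.00000); octagon support 1.00000 vs apothem 0.8 → ∉ W
#5 (-1, 1, -1, -1): internal (-2.41421, 1.00000); octagon support 2.41421 vs apothem 0.8 → ∉ W
#6 (2, 1, -2, 3): internal (3.41421, 4.82843); octagon support 5.82843 vs apothem 0.8 → ∉ W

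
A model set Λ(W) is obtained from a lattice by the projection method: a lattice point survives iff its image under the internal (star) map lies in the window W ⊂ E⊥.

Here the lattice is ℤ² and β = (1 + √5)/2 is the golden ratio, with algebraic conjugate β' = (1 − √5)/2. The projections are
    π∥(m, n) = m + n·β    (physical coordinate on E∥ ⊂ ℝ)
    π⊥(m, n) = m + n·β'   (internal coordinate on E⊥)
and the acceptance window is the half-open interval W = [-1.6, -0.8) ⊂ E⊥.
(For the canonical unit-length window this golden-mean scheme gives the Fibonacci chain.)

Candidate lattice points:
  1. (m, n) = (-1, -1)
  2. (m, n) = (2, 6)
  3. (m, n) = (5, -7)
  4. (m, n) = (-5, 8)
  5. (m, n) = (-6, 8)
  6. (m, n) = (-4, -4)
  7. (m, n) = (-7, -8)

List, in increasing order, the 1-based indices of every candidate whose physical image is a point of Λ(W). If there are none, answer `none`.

6

β' = (1−√5)/2 ≈ -0.6180.
candidate 1: (m,n)=(-1,-1) → π∥ = -1-1·β ≈ -2.6180, π⊥ = -1-1·β' ≈ -0.3820 ∉ [-1.6, -0.8) ⇒ out
candidate 2: (m,n)=(2,6) → π∥ = 2+6·β ≈ 11.7082, π⊥ = 2+6·β' ≈ -1.7082 ∉ [-1.6, -0.8) ⇒ out
candidate 3: (m,n)=(5,-7) → π∥ = 5-7·β ≈ -6.3262, π⊥ = 5-7·β' ≈ 9.3262 ∉ [-1.6, -0.8) ⇒ out
candidate 4: (m,n)=(-5,8) → π∥ = -5+8·β ≈ 7.9443, π⊥ = -5+8·β' ≈ -9.9443 ∉ [-1.6, -0.8) ⇒ out
candidate 5: (m,n)=(-6,8) → π∥ = -6+8·β ≈ 6.9443, π⊥ = -6+8·β' ≈ -10.9443 ∉ [-1.6, -0.8) ⇒ out
candidate 6: (m,n)=(-4,-4) → π∥ = -4-4·β ≈ -10.4721, π⊥ = -4-4·β' ≈ -1.5279 ∈ [-1.6, -0.8) ⇒ IN Λ
candidate 7: (m,n)=(-7,-8) → π∥ = -7-8·β ≈ -19.9443, π⊥ = -7-8·β' ≈ -2.0557 ∉ [-1.6, -0.8) ⇒ out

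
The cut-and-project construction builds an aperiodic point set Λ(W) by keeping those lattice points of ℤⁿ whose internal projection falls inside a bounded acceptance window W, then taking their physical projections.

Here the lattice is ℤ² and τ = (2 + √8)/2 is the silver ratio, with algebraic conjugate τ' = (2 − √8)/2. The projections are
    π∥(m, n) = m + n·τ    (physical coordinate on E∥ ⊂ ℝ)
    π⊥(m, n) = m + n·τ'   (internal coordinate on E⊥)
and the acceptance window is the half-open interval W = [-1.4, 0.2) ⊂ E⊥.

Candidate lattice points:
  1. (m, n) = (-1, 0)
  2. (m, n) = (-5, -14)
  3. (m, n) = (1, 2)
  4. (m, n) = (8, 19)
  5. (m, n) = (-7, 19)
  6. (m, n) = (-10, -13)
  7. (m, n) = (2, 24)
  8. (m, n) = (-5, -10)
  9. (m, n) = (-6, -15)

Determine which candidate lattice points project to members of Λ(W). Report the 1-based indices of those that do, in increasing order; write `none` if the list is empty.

1, 3, 4, 8

Compute τ' = (2−√8)/2 = -0.414214, so π⊥(m,n) = m -0.414214·n.
#1 (-1,0): internal coord -1 + (0)·τ' = -1.000000; -1.000000 ∈ [-1.4, 0.2) → IN Λ
#2 (-5,-14): internal coord -5 + (-14)·τ' = +0.798990; +0.798990 ∉ [-1.4, 0.2) → out
#3 (1,2): internal coord 1 + (2)·τ' = +0.171573; +0.171573 ∈ [-1.4, 0.2) → IN Λ
#4 (8,19): internal coord 8 + (19)·τ' = +0.129942; +0.129942 ∈ [-1.4, 0.2) → IN Λ
#5 (-7,19): internal coord -7 + (19)·τ' = -14.870058; -14.870058 ∉ [-1.4, 0.2) → out
#6 (-10,-13): internal coord -10 + (-13)·τ' = -4.615224; -4.615224 ∉ [-1.4, 0.2) → out
#7 (2,24): internal coord 2 + (24)·τ' = -7.941125; -7.941125 ∉ [-1.4, 0.2) → out
#8 (-5,-10): internal coord -5 + (-10)·τ' = -0.857864; -0.857864 ∈ [-1.4, 0.2) → IN Λ
#9 (-6,-15): internal coord -6 + (-15)·τ' = +0.213203; +0.213203 ∉ [-1.4, 0.2) → out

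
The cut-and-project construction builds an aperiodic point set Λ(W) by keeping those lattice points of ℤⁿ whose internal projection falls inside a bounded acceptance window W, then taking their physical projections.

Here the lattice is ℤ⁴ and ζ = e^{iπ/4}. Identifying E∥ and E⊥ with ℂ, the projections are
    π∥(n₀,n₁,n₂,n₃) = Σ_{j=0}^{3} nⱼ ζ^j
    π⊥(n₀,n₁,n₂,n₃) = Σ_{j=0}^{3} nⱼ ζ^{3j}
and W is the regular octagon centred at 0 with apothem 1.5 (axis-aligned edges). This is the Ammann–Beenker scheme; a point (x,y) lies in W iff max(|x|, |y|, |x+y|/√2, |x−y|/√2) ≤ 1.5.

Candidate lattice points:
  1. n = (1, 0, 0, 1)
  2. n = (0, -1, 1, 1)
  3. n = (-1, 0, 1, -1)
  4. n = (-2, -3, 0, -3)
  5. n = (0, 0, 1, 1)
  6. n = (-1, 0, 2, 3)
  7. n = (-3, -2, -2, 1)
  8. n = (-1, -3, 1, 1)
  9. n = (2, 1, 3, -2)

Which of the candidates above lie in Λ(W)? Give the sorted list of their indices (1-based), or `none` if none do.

π⊥(n) = n₀ + n₁ζ³ + n₂ζ⁶ + n₃ζ⁹ where ζ = e^{iπ/4}.
#1 (1, 0, 0, 1): internal (1.70711, 0.70711); octagon support 1.70711 vs apothem 1.5 → ∉ W
#2 (0, -1, 1, 1): internal (1.41421, -1.00000); octagon support 1.70711 vs apothem 1.5 → ∉ W
#3 (-1, 0, 1, -1): internal (-1.70711, -1.70711); octagon support 2.41421 vs apothem 1.5 → ∉ W
#4 (-2, -3, 0, -3): internal (-2.00000, -4.24264); octagon support 4.41421 vs apothem 1.5 → ∉ W
#5 (0, 0, 1, 1): internal (0.70711, -0.29289); octagon support 0.70711 vs apothem 1.5 → ∈ W
#6 (-1, 0, 2, 3): internal (1.12132, 0.12132); octagon support 1.12132 vs apothem 1.5 → ∈ W
#7 (-3, -2, -2, 1): internal (-0.87868, 1.29289); octagon support 1.53553 vs apothem 1.5 → ∉ W
#8 (-1, -3, 1, 1): internal (1.82843, -2.41421); octagon support 3.00000 vs apothem 1.5 → ∉ W
#9 (2, 1, 3, -2): internal (-0.12132, -3.70711); octagon support 3.70711 vs apothem 1.5 → ∉ W

5, 6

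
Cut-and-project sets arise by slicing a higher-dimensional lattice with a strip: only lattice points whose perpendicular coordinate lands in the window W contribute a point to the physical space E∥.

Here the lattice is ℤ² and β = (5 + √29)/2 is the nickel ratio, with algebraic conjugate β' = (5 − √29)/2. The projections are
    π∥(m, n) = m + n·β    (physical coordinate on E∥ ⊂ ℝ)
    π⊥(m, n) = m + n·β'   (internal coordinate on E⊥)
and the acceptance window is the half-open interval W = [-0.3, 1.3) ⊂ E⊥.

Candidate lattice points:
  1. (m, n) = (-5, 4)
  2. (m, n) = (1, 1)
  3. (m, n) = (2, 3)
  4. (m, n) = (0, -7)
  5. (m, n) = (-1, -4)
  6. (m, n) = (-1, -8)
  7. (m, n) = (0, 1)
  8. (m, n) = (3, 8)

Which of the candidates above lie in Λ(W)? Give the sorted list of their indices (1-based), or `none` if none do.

Compute β' = (5−√29)/2 = -0.19258, so π⊥(m,n) = m -0.19258·n.
[1] lift (-5,4): star map gives -5.77033; window check -0.3 ≤ -5.77033 < 1.3 is false → out
[2] lift (1,1): star map gives 0.80742; window check -0.3 ≤ 0.80742 < 1.3 is true → IN Λ
[3] lift (2,3): star map gives 1.42225; window check -0.3 ≤ 1.42225 < 1.3 is false → out
[4] lift (0,-7): star map gives 1.34808; window check -0.3 ≤ 1.34808 < 1.3 is false → out
[5] lift (-1,-4): star map gives -0.22967; window check -0.3 ≤ -0.22967 < 1.3 is true → IN Λ
[6] lift (-1,-8): star map gives 0.54066; window check -0.3 ≤ 0.54066 < 1.3 is true → IN Λ
[7] lift (0,1): star map gives -0.19258; window check -0.3 ≤ -0.19258 < 1.3 is true → IN Λ
[8] lift (3,8): star map gives 1.45934; window check -0.3 ≤ 1.45934 < 1.3 is false → out

2, 5, 6, 7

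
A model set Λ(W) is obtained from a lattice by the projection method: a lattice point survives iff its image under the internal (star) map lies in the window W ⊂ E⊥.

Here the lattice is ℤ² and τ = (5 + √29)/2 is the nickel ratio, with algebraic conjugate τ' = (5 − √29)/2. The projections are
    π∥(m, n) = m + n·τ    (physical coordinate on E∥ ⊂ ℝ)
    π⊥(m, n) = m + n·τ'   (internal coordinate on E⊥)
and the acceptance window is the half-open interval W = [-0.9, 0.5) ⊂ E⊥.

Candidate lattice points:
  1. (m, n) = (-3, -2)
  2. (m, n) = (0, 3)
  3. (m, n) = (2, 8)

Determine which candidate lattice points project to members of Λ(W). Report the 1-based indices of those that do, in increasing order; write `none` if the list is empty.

Numerically τ ≈ 5.1926 and τ' = −1/τ ≈ -0.1926.
#1 (-3,-2): internal coord -3 + (-2)·τ' = -2.6148; -2.6148 ∉ [-0.9, 0.5) → out
#2 (0,3): internal coord 0 + (3)·τ' = -0.5777; -0.5777 ∈ [-0.9, 0.5) → IN Λ
#3 (2,8): internal coord 2 + (8)·τ' = +0.4593; +0.4593 ∈ [-0.9, 0.5) → IN Λ

2, 3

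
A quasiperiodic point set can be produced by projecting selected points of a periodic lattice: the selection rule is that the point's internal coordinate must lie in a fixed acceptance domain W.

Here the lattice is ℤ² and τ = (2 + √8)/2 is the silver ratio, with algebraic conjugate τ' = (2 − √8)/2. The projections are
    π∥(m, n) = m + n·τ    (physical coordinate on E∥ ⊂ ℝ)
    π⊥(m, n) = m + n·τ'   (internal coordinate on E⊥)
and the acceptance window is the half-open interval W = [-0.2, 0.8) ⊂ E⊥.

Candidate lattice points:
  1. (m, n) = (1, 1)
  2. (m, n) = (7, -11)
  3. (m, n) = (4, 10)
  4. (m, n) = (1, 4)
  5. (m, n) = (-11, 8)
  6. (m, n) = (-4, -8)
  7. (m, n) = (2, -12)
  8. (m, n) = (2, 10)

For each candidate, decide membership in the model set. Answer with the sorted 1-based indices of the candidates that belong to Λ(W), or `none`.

1, 3

τ' = (2−√8)/2 ≈ -0.4142.
candidate 1: (m,n)=(1,1) → π∥ = 1+1·τ ≈ 3.4142, π⊥ = 1+1·τ' ≈ 0.5858 ∈ [-0.2, 0.8) ⇒ IN Λ
candidate 2: (m,n)=(7,-11) → π∥ = 7-11·τ ≈ -19.5563, π⊥ = 7-11·τ' ≈ 11.5563 ∉ [-0.2, 0.8) ⇒ out
candidate 3: (m,n)=(4,10) → π∥ = 4+10·τ ≈ 28.1421, π⊥ = 4+10·τ' ≈ -0.1421 ∈ [-0.2, 0.8) ⇒ IN Λ
candidate 4: (m,n)=(1,4) → π∥ = 1+4·τ ≈ 10.6569, π⊥ = 1+4·τ' ≈ -0.6569 ∉ [-0.2, 0.8) ⇒ out
candidate 5: (m,n)=(-11,8) → π∥ = -11+8·τ ≈ 8.3137, π⊥ = -11+8·τ' ≈ -14.3137 ∉ [-0.2, 0.8) ⇒ out
candidate 6: (m,n)=(-4,-8) → π∥ = -4-8·τ ≈ -23.3137, π⊥ = -4-8·τ' ≈ -0.6863 ∉ [-0.2, 0.8) ⇒ out
candidate 7: (m,n)=(2,-12) → π∥ = 2-12·τ ≈ -26.9706, π⊥ = 2-12·τ' ≈ 6.9706 ∉ [-0.2, 0.8) ⇒ out
candidate 8: (m,n)=(2,10) → π∥ = 2+10·τ ≈ 26.1421, π⊥ = 2+10·τ' ≈ -2.1421 ∉ [-0.2, 0.8) ⇒ out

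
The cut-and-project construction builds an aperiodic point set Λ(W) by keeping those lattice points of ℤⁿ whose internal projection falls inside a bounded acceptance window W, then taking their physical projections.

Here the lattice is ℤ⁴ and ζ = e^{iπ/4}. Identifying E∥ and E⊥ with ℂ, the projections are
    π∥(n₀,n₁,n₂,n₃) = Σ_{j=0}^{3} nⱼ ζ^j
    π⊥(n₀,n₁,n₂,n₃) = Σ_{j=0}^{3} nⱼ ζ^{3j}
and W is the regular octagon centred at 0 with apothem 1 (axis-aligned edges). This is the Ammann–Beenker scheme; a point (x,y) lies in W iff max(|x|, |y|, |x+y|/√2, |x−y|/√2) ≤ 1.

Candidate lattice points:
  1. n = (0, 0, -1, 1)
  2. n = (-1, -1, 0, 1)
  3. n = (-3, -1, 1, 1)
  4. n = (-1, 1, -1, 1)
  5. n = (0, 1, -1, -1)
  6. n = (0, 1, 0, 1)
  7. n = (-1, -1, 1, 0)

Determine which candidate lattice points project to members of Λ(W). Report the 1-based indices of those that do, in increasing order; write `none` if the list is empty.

π⊥(n) = n₀ + n₁ζ³ + n₂ζ⁶ + n₃ζ⁹ where ζ = e^{iπ/4}.
candidate 1: n = (0, 0, -1, 1) → π⊥ ≈ (+0.70711, +1.70711); max(|x|,|y|,|x±y|/√2) = 1.70711 > 1 ⇒ ∉ W
candidate 2: n = (-1, -1, 0, 1) → π⊥ ≈ (+0.41421, +0.00000); max(|x|,|y|,|x±y|/√2) = 0.41421 ≤ 1 ⇒ ∈ W
candidate 3: n = (-3, -1, 1, 1) → π⊥ ≈ (-1.58579, -1.00000); max(|x|,|y|,|x±y|/√2) = 1.82843 > 1 ⇒ ∉ W
candidate 4: n = (-1, 1, -1, 1) → π⊥ ≈ (-1.00000, +2.41421); max(|x|,|y|,|x±y|/√2) = 2.41421 > 1 ⇒ ∉ W
candidate 5: n = (0, 1, -1, -1) → π⊥ ≈ (-1.41421, +1.00000); max(|x|,|y|,|x±y|/√2) = 1.70711 > 1 ⇒ ∉ W
candidate 6: n = (0, 1, 0, 1) → π⊥ ≈ (+0.00000, +1.41421); max(|x|,|y|,|x±y|/√2) = 1.41421 > 1 ⇒ ∉ W
candidate 7: n = (-1, -1, 1, 0) → π⊥ ≈ (-0.29289, -1.70711); max(|x|,|y|,|x±y|/√2) = 1.70711 > 1 ⇒ ∉ W

2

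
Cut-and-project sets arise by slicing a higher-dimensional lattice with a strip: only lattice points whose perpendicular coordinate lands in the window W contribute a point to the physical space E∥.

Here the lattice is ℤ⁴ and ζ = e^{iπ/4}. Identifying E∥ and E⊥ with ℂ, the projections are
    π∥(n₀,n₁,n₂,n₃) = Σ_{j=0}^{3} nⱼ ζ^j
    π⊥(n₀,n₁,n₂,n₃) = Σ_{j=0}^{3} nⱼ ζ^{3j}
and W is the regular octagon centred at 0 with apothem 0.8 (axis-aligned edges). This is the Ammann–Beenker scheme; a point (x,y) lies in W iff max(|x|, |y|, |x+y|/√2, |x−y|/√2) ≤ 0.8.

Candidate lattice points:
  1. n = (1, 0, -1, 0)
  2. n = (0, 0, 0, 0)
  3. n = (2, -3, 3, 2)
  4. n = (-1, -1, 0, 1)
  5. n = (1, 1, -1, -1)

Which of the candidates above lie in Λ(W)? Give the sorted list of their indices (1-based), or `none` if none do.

Internal map: ζ^{3j} for j=0..3 gives (1,0), (−√2/2,√2/2), (0,−1), (√2/2,√2/2).
#1 (1, 0, -1, 0): internal (1.000000, 1.000000); octagon support 1.414214 vs apothem 0.8 → ∉ W
#2 (0, 0, 0, 0): internal (0.000000, 0.000000); octagon support 0.000000 vs apothem 0.8 → ∈ W
#3 (2, -3, 3, 2): internal (5.535534, -3.707107); octagon support 6.535534 vs apothem 0.8 → ∉ W
#4 (-1, -1, 0, 1): internal (0.414214, 0.000000); octagon support 0.414214 vs apothem 0.8 → ∈ W
#5 (1, 1, -1, -1): internal (-0.414214, 1.000000); octagon support 1.000000 vs apothem 0.8 → ∉ W

2, 4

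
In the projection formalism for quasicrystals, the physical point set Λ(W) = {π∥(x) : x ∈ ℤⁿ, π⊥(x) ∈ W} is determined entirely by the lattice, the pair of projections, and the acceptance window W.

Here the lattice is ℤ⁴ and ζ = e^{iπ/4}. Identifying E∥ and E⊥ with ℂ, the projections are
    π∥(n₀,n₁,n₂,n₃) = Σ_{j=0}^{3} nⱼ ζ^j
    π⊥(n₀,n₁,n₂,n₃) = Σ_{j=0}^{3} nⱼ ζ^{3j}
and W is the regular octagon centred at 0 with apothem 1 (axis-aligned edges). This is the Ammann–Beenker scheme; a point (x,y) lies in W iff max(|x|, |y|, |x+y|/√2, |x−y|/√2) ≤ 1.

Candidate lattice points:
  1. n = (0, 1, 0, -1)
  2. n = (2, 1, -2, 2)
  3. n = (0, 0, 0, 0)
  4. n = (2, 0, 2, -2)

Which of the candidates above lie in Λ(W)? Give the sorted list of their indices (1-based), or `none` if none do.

π⊥(n) = n₀ + n₁ζ³ + n₂ζ⁶ + n₃ζ⁹ where ζ = e^{iπ/4}.
candidate 1: n = (0, 1, 0, -1) → π⊥ ≈ (-1.414214, +0.000000); max(|x|,|y|,|x±y|/√2) = 1.414214 > 1 ⇒ ∉ W
candidate 2: n = (2, 1, -2, 2) → π⊥ ≈ (+2.707107, +4.121320); max(|x|,|y|,|x±y|/√2) = 4.828427 > 1 ⇒ ∉ W
candidate 3: n = (0, 0, 0, 0) → π⊥ ≈ (+0.000000, +0.000000); max(|x|,|y|,|x±y|/√2) = 0.000000 ≤ 1 ⇒ ∈ W
candidate 4: n = (2, 0, 2, -2) → π⊥ ≈ (+0.585786, -3.414214); max(|x|,|y|,|x±y|/√2) = 3.414214 > 1 ⇒ ∉ W

3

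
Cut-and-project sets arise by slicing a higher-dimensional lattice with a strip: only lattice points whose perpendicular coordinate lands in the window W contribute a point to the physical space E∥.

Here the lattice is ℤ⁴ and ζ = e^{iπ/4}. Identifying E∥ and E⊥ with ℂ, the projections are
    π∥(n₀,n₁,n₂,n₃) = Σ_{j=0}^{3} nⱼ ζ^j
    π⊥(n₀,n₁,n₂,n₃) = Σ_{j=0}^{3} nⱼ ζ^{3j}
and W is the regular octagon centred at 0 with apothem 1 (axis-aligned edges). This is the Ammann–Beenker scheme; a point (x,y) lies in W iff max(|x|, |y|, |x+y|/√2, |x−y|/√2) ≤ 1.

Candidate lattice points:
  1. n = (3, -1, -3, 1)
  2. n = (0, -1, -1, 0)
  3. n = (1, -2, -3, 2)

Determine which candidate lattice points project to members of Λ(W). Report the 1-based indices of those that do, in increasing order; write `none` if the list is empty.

2

π⊥(n) = n₀ + n₁ζ³ + n₂ζ⁶ + n₃ζ⁹ where ζ = e^{iπ/4}.
#1 (3, -1, -3, 1): internal (4.41421, 3.00000); octagon support 5.24264 vs apothem 1 → ∉ W
#2 (0, -1, -1, 0): internal (0.70711, 0.29289); octagon support 0.70711 vs apothem 1 → ∈ W
#3 (1, -2, -3, 2): internal (3.82843, 3.00000); octagon support 4.82843 vs apothem 1 → ∉ W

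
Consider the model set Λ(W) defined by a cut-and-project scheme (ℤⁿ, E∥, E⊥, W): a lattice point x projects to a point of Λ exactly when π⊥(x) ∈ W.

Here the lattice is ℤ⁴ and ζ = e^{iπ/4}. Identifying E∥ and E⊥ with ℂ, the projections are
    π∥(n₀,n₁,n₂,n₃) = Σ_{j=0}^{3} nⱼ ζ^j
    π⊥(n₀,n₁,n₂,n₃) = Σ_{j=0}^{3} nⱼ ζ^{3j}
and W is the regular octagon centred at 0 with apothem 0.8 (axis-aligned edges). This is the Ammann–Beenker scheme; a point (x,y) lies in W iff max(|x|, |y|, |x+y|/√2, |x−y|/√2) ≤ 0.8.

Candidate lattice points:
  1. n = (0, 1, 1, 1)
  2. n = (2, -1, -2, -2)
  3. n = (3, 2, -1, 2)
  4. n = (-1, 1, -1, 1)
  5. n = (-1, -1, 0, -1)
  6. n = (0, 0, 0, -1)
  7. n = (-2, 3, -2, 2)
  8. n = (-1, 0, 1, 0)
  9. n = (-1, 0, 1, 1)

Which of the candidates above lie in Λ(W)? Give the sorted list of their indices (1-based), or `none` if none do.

π⊥(n) = n₀ + n₁ζ³ + n₂ζ⁶ + n₃ζ⁹ where ζ = e^{iπ/4}.
candidate 1: n = (0, 1, 1, 1) → π⊥ ≈ (+0.0000, +0.4142); max(|x|,|y|,|x±y|/√2) = 0.4142 ≤ 0.8 ⇒ ∈ W
candidate 2: n = (2, -1, -2, -2) → π⊥ ≈ (+1.2929, -0.1213); max(|x|,|y|,|x±y|/√2) = 1.2929 > 0.8 ⇒ ∉ W
candidate 3: n = (3, 2, -1, 2) → π⊥ ≈ (+3.0000, +3.8284); max(|x|,|y|,|x±y|/√2) = 4.8284 > 0.8 ⇒ ∉ W
candidate 4: n = (-1, 1, -1, 1) → π⊥ ≈ (-1.0000, +2.4142); max(|x|,|y|,|x±y|/√2) = 2.4142 > 0.8 ⇒ ∉ W
candidate 5: n = (-1, -1, 0, -1) → π⊥ ≈ (-1.0000, -1.4142); max(|x|,|y|,|x±y|/√2) = 1.7071 > 0.8 ⇒ ∉ W
candidate 6: n = (0, 0, 0, -1) → π⊥ ≈ (-0.7071, -0.7071); max(|x|,|y|,|x±y|/√2) = 1.0000 > 0.8 ⇒ ∉ W
candidate 7: n = (-2, 3, -2, 2) → π⊥ ≈ (-2.7071, +5.5355); max(|x|,|y|,|x±y|/√2) = 5.8284 > 0.8 ⇒ ∉ W
candidate 8: n = (-1, 0, 1, 0) → π⊥ ≈ (-1.0000, -1.0000); max(|x|,|y|,|x±y|/√2) = 1.4142 > 0.8 ⇒ ∉ W
candidate 9: n = (-1, 0, 1, 1) → π⊥ ≈ (-0.2929, -0.2929); max(|x|,|y|,|x±y|/√2) = 0.4142 ≤ 0.8 ⇒ ∈ W

1, 9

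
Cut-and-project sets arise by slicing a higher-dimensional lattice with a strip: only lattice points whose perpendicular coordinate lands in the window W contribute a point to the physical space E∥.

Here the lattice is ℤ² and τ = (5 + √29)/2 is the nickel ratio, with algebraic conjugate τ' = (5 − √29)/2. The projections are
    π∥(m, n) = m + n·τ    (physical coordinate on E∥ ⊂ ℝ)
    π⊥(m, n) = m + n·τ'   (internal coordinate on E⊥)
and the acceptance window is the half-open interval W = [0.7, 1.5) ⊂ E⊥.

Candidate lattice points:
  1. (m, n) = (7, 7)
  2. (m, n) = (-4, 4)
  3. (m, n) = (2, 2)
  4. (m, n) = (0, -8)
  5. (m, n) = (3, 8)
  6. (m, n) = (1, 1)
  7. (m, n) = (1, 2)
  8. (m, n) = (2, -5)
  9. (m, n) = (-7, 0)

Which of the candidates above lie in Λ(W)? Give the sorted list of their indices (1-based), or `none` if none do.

5, 6

τ' = (5−√29)/2 ≈ -0.192582.
candidate 1: (m,n)=(7,7) → π∥ = 7+7·τ ≈ 43.348077, π⊥ = 7+7·τ' ≈ 5.651923 ∉ [0.7, 1.5) ⇒ out
candidate 2: (m,n)=(-4,4) → π∥ = -4+4·τ ≈ 16.770330, π⊥ = -4+4·τ' ≈ -4.770330 ∉ [0.7, 1.5) ⇒ out
candidate 3: (m,n)=(2,2) → π∥ = 2+2·τ ≈ 12.385165, π⊥ = 2+2·τ' ≈ 1.614835 ∉ [0.7, 1.5) ⇒ out
candidate 4: (m,n)=(0,-8) → π∥ = 0-8·τ ≈ -41.540659, π⊥ = 0-8·τ' ≈ 1.540659 ∉ [0.7, 1.5) ⇒ out
candidate 5: (m,n)=(3,8) → π∥ = 3+8·τ ≈ 44.540659, π⊥ = 3+8·τ' ≈ 1.459341 ∈ [0.7, 1.5) ⇒ IN Λ
candidate 6: (m,n)=(1,1) → π∥ = 1+1·τ ≈ 6.192582, π⊥ = 1+1·τ' ≈ 0.807418 ∈ [0.7, 1.5) ⇒ IN Λ
candidate 7: (m,n)=(1,2) → π∥ = 1+2·τ ≈ 11.385165, π⊥ = 1+2·τ' ≈ 0.614835 ∉ [0.7, 1.5) ⇒ out
candidate 8: (m,n)=(2,-5) → π∥ = 2-5·τ ≈ -23.962912, π⊥ = 2-5·τ' ≈ 2.962912 ∉ [0.7, 1.5) ⇒ out
candidate 9: (m,n)=(-7,0) → π∥ = -7+0·τ ≈ -7.000000, π⊥ = -7+0·τ' ≈ -7.000000 ∉ [0.7, 1.5) ⇒ out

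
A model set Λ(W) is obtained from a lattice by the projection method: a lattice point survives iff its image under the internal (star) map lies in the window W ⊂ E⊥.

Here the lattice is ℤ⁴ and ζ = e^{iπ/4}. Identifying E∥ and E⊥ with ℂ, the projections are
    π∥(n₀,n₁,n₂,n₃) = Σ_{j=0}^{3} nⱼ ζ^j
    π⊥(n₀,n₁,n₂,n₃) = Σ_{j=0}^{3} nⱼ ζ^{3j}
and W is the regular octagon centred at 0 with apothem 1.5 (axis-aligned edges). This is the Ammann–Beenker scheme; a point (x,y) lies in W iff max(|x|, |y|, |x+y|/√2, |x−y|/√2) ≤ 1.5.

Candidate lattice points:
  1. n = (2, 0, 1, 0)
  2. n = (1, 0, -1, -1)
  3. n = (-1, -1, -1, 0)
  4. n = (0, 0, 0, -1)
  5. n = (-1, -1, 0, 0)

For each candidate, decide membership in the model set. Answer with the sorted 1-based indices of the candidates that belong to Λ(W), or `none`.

π⊥(n) = n₀ + n₁ζ³ + n₂ζ⁶ + n₃ζ⁹ where ζ = e^{iπ/4}.
candidate 1: n = (2, 0, 1, 0) → π⊥ ≈ (+2.00000, -1.00000); max(|x|,|y|,|x±y|/√2) = 2.12132 > 1.5 ⇒ ∉ W
candidate 2: n = (1, 0, -1, -1) → π⊥ ≈ (+0.29289, +0.29289); max(|x|,|y|,|x±y|/√2) = 0.41421 ≤ 1.5 ⇒ ∈ W
candidate 3: n = (-1, -1, -1, 0) → π⊥ ≈ (-0.29289, +0.29289); max(|x|,|y|,|x±y|/√2) = 0.41421 ≤ 1.5 ⇒ ∈ W
candidate 4: n = (0, 0, 0, -1) → π⊥ ≈ (-0.70711, -0.70711); max(|x|,|y|,|x±y|/√2) = 1.00000 ≤ 1.5 ⇒ ∈ W
candidate 5: n = (-1, -1, 0, 0) → π⊥ ≈ (-0.29289, -0.70711); max(|x|,|y|,|x±y|/√2) = 0.70711 ≤ 1.5 ⇒ ∈ W

2, 3, 4, 5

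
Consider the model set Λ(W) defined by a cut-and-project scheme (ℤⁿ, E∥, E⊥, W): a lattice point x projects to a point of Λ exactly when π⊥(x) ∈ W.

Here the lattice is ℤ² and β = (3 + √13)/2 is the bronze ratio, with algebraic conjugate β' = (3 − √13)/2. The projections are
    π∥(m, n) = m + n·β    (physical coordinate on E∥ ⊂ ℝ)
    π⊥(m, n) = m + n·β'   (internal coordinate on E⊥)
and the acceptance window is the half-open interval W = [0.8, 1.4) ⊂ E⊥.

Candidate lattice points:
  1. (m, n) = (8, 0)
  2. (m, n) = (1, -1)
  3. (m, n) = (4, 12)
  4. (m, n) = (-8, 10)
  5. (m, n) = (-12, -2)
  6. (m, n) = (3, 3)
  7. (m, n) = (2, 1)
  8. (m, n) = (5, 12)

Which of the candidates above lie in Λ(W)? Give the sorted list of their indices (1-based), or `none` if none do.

Numerically β ≈ 3.30278 and β' = −1/β ≈ -0.30278.
[1] lift (8,0): star map gives 8.00000; window check 0.8 ≤ 8.00000 < 1.4 is false → out
[2] lift (1,-1): star map gives 1.30278; window check 0.8 ≤ 1.30278 < 1.4 is true → IN Λ
[3] lift (4,12): star map gives 0.36669; window check 0.8 ≤ 0.36669 < 1.4 is false → out
[4] lift (-8,10): star map gives -11.02776; window check 0.8 ≤ -11.02776 < 1.4 is false → out
[5] lift (-12,-2): star map gives -11.39445; window check 0.8 ≤ -11.39445 < 1.4 is false → out
[6] lift (3,3): star map gives 2.09167; window check 0.8 ≤ 2.09167 < 1.4 is false → out
[7] lift (2,1): star map gives 1.69722; window check 0.8 ≤ 1.69722 < 1.4 is false → out
[8] lift (5,12): star map gives 1.36669; window check 0.8 ≤ 1.36669 < 1.4 is true → IN Λ

2, 8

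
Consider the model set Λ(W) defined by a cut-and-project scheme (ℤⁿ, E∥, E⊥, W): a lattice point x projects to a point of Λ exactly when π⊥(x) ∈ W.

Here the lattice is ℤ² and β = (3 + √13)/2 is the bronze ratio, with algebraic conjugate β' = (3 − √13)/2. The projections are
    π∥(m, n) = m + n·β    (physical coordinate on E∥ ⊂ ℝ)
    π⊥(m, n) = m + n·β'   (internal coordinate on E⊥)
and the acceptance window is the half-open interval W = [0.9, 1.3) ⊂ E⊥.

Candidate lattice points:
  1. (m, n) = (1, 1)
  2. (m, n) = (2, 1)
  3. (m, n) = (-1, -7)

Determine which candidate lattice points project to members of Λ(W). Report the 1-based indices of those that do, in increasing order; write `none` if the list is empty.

Numerically β ≈ 3.3028 and β' = −1/β ≈ -0.3028.
#1 (1,1): internal coord 1 + (1)·β' = +0.6972; +0.6972 ∉ [0.9, 1.3) → out
#2 (2,1): internal coord 2 + (1)·β' = +1.6972; +1.6972 ∉ [0.9, 1.3) → out
#3 (-1,-7): internal coord -1 + (-7)·β' = +1.1194; +1.1194 ∈ [0.9, 1.3) → IN Λ

3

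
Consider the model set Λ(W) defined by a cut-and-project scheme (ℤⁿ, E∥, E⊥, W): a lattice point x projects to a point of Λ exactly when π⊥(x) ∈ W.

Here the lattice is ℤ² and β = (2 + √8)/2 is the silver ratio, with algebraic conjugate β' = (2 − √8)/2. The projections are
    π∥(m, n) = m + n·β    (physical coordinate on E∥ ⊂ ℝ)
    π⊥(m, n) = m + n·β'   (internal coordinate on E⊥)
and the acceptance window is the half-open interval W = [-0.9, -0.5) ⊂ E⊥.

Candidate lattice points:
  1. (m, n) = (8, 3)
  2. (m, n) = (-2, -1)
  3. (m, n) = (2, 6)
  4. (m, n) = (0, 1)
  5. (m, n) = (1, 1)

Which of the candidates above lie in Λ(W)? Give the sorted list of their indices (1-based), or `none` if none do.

none

Numerically β ≈ 2.4142 and β' = −1/β ≈ -0.4142.
candidate 1: (m,n)=(8,3) → π∥ = 8+3·β ≈ 15.2426, π⊥ = 8+3·β' ≈ 6.7574 ∉ [-0.9, -0.5) ⇒ out
candidate 2: (m,n)=(-2,-1) → π∥ = -2-1·β ≈ -4.4142, π⊥ = -2-1·β' ≈ -1.5858 ∉ [-0.9, -0.5) ⇒ out
candidate 3: (m,n)=(2,6) → π∥ = 2+6·β ≈ 16.4853, π⊥ = 2+6·β' ≈ -0.4853 ∉ [-0.9, -0.5) ⇒ out
candidate 4: (m,n)=(0,1) → π∥ = 0+1·β ≈ 2.4142, π⊥ = 0+1·β' ≈ -0.4142 ∉ [-0.9, -0.5) ⇒ out
candidate 5: (m,n)=(1,1) → π∥ = 1+1·β ≈ 3.4142, π⊥ = 1+1·β' ≈ 0.5858 ∉ [-0.9, -0.5) ⇒ out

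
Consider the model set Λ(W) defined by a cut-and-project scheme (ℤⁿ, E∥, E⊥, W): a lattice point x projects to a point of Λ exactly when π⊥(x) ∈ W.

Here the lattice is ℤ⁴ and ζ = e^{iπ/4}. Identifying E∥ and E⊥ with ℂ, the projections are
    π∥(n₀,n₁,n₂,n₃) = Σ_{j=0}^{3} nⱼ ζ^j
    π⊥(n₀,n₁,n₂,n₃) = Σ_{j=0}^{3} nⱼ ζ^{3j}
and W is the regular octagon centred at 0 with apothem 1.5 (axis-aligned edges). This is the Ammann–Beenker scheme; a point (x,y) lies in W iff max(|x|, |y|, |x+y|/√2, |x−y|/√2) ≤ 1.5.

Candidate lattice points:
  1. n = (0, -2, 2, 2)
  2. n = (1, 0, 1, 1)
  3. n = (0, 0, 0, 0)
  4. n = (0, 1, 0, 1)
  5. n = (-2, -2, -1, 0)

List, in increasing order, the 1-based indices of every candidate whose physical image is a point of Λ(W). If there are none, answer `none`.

Internal map: ζ^{3j} for j=0..3 gives (1,0), (−√2/2,√2/2), (0,−1), (√2/2,√2/2).
#1 (0, -2, 2, 2): internal (2.828427, -2.000000); octagon support 3.414214 vs apothem 1.5 → ∉ W
#2 (1, 0, 1, 1): internal (1.707107, -0.292893); octagon support 1.707107 vs apothem 1.5 → ∉ W
#3 (0, 0, 0, 0): internal (0.000000, 0.000000); octagon support 0.000000 vs apothem 1.5 → ∈ W
#4 (0, 1, 0, 1): internal (0.000000, 1.414214); octagon support 1.414214 vs apothem 1.5 → ∈ W
#5 (-2, -2, -1, 0): internal (-0.585786, -0.414214); octagon support 0.707107 vs apothem 1.5 → ∈ W

3, 4, 5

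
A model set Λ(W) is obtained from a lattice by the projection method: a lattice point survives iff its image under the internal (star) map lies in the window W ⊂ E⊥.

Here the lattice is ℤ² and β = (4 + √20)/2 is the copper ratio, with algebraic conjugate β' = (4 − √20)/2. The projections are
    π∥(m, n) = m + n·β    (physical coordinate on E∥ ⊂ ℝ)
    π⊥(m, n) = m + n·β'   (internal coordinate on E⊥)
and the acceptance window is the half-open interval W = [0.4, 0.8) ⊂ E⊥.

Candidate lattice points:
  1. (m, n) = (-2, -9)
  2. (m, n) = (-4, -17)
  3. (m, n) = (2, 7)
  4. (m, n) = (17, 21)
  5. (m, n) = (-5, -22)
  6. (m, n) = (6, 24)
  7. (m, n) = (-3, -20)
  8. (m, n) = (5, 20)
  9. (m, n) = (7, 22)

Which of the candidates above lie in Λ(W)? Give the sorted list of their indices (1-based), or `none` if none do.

β' = (4−√20)/2 ≈ -0.236068.
candidate 1: (m,n)=(-2,-9) → π∥ = -2-9·β ≈ -40.124612, π⊥ = -2-9·β' ≈ 0.124612 ∉ [0.4, 0.8) ⇒ out
candidate 2: (m,n)=(-4,-17) → π∥ = -4-17·β ≈ -76.013156, π⊥ = -4-17·β' ≈ 0.013156 ∉ [0.4, 0.8) ⇒ out
candidate 3: (m,n)=(2,7) → π∥ = 2+7·β ≈ 31.652476, π⊥ = 2+7·β' ≈ 0.347524 ∉ [0.4, 0.8) ⇒ out
candidate 4: (m,n)=(17,21) → π∥ = 17+21·β ≈ 105.957428, π⊥ = 17+21·β' ≈ 12.042572 ∉ [0.4, 0.8) ⇒ out
candidate 5: (m,n)=(-5,-22) → π∥ = -5-22·β ≈ -98.193496, π⊥ = -5-22·β' ≈ 0.193496 ∉ [0.4, 0.8) ⇒ out
candidate 6: (m,n)=(6,24) → π∥ = 6+24·β ≈ 107.665631, π⊥ = 6+24·β' ≈ 0.334369 ∉ [0.4, 0.8) ⇒ out
candidate 7: (m,n)=(-3,-20) → π∥ = -3-20·β ≈ -87.721360, π⊥ = -3-20·β' ≈ 1.721360 ∉ [0.4, 0.8) ⇒ out
candidate 8: (m,n)=(5,20) → π∥ = 5+20·β ≈ 89.721360, π⊥ = 5+20·β' ≈ 0.278640 ∉ [0.4, 0.8) ⇒ out
candidate 9: (m,n)=(7,22) → π∥ = 7+22·β ≈ 100.193496, π⊥ = 7+22·β' ≈ 1.806504 ∉ [0.4, 0.8) ⇒ out

none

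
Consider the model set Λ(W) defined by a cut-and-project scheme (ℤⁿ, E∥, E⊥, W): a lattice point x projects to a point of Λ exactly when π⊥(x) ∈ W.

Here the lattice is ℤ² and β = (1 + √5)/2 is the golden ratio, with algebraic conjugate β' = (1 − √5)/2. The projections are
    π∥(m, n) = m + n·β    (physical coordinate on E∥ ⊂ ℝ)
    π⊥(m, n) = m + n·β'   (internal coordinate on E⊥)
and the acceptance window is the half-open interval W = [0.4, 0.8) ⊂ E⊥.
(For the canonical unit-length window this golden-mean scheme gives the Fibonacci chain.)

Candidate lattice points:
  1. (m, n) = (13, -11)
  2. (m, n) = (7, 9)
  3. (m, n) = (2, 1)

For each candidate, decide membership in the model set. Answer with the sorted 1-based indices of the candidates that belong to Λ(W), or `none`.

Numerically β ≈ 1.61803 and β' = −1/β ≈ -0.61803.
[1] lift (13,-11): star map gives 19.79837; window check 0.4 ≤ 19.79837 < 0.8 is false → out
[2] lift (7,9): star map gives 1.43769; window check 0.4 ≤ 1.43769 < 0.8 is false → out
[3] lift (2,1): star map gives 1.38197; window check 0.4 ≤ 1.38197 < 0.8 is false → out

none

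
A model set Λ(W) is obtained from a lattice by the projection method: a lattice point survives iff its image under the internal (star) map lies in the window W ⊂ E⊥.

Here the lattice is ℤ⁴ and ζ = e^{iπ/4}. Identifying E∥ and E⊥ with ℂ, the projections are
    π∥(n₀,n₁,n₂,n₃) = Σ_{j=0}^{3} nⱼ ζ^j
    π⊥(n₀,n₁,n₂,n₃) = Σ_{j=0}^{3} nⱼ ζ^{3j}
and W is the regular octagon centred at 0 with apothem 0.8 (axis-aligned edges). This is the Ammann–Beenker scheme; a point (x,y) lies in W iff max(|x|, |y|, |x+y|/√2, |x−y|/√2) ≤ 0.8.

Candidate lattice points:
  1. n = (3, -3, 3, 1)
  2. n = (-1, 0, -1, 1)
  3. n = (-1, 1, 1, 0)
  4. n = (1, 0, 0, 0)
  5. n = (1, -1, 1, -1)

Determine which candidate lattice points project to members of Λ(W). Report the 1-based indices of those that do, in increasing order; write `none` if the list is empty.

Internal map: ζ^{3j} for j=0..3 gives (1,0), (−√2/2,√2/2), (0,−1), (√2/2,√2/2).
candidate 1: n = (3, -3, 3, 1) → π⊥ ≈ (+5.828427, -4.414214); max(|x|,|y|,|x±y|/√2) = 7.242641 > 0.8 ⇒ ∉ W
candidate 2: n = (-1, 0, -1, 1) → π⊥ ≈ (-0.292893, +1.707107); max(|x|,|y|,|x±y|/√2) = 1.707107 > 0.8 ⇒ ∉ W
candidate 3: n = (-1, 1, 1, 0) → π⊥ ≈ (-1.707107, -0.292893); max(|x|,|y|,|x±y|/√2) = 1.707107 > 0.8 ⇒ ∉ W
candidate 4: n = (1, 0, 0, 0) → π⊥ ≈ (+1.000000, +0.000000); max(|x|,|y|,|x±y|/√2) = 1.000000 > 0.8 ⇒ ∉ W
candidate 5: n = (1, -1, 1, -1) → π⊥ ≈ (+1.000000, -2.414214); max(|x|,|y|,|x±y|/√2) = 2.414214 > 0.8 ⇒ ∉ W

none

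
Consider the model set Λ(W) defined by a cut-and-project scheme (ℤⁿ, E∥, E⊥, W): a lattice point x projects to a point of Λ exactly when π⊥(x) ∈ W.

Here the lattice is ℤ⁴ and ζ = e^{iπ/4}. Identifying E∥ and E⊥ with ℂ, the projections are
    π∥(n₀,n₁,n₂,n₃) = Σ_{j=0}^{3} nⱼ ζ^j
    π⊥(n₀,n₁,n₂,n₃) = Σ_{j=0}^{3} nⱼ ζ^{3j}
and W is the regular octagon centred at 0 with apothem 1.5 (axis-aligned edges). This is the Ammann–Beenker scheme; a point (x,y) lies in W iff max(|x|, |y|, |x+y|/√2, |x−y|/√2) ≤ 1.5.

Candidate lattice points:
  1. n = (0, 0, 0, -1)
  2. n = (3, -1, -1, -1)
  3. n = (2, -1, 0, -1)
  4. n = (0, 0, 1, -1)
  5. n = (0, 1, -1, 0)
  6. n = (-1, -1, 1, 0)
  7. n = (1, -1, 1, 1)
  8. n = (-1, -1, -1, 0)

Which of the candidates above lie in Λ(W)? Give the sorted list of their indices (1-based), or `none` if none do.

1, 8

Internal map: ζ^{3j} for j=0..3 gives (1,0), (−√2/2,√2/2), (0,−1), (√2/2,√2/2).
#1 (0, 0, 0, -1): internal (-0.70711, -0.70711); octagon support 1.00000 vs apothem 1.5 → ∈ W
#2 (3, -1, -1, -1): internal (3.00000, -0.41421); octagon support 3.00000 vs apothem 1.5 → ∉ W
#3 (2, -1, 0, -1): internal (2.00000, -1.41421); octagon support 2.41421 vs apothem 1.5 → ∉ W
#4 (0, 0, 1, -1): internal (-0.70711, -1.70711); octagon support 1.70711 vs apothem 1.5 → ∉ W
#5 (0, 1, -1, 0): internal (-0.70711, 1.70711); octagon support 1.70711 vs apothem 1.5 → ∉ W
#6 (-1, -1, 1, 0): internal (-0.29289, -1.70711); octagon support 1.70711 vs apothem 1.5 → ∉ W
#7 (1, -1, 1, 1): internal (2.41421, -1.00000); octagon support 2.41421 vs apothem 1.5 → ∉ W
#8 (-1, -1, -1, 0): internal (-0.29289, 0.29289); octagon support 0.41421 vs apothem 1.5 → ∈ W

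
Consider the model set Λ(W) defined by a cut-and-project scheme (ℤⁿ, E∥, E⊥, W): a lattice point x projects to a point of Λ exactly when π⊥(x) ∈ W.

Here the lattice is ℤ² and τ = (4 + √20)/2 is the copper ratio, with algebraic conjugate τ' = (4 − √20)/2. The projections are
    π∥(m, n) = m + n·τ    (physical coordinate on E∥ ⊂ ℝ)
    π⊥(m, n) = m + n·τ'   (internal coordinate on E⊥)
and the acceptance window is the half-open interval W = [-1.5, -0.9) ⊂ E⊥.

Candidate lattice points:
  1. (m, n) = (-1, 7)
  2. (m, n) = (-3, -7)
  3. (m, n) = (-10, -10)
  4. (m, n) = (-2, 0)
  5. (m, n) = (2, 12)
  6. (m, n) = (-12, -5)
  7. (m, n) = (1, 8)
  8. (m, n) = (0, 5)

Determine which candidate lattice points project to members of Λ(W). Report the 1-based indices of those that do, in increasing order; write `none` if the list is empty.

Compute τ' = (4−√20)/2 = -0.2361, so π⊥(m,n) = m -0.2361·n.
#1 (-1,7): internal coord -1 + (7)·τ' = -2.6525; -2.6525 ∉ [-1.5, -0.9) → out
#2 (-3,-7): internal coord -3 + (-7)·τ' = -1.3475; -1.3475 ∈ [-1.5, -0.9) → IN Λ
#3 (-10,-10): internal coord -10 + (-10)·τ' = -7.6393; -7.6393 ∉ [-1.5, -0.9) → out
#4 (-2,0): internal coord -2 + (0)·τ' = -2.0000; -2.0000 ∉ [-1.5, -0.9) → out
#5 (2,12): internal coord 2 + (12)·τ' = -0.8328; -0.8328 ∉ [-1.5, -0.9) → out
#6 (-12,-5): internal coord -12 + (-5)·τ' = -10.8197; -10.8197 ∉ [-1.5, -0.9) → out
#7 (1,8): internal coord 1 + (8)·τ' = -0.8885; -0.8885 ∉ [-1.5, -0.9) → out
#8 (0,5): internal coord 0 + (5)·τ' = -1.1803; -1.1803 ∈ [-1.5, -0.9) → IN Λ

2, 8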